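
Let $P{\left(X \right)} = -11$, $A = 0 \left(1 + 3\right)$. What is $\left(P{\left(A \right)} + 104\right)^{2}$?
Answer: $8649$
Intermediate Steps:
$A = 0$ ($A = 0 \cdot 4 = 0$)
$\left(P{\left(A \right)} + 104\right)^{2} = \left(-11 + 104\right)^{2} = 93^{2} = 8649$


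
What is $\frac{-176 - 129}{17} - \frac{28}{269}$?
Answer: $- \frac{82521}{4573} \approx -18.045$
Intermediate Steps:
$\frac{-176 - 129}{17} - \frac{28}{269} = \left(-176 - 129\right) \frac{1}{17} - \frac{28}{269} = \left(-305\right) \frac{1}{17} - \frac{28}{269} = - \frac{305}{17} - \frac{28}{269} = - \frac{82521}{4573}$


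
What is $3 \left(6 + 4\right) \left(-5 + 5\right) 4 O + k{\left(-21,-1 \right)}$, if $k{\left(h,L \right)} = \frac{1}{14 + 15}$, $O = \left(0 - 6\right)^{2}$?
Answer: $\frac{1}{29} \approx 0.034483$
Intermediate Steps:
$O = 36$ ($O = \left(0 - 6\right)^{2} = \left(-6\right)^{2} = 36$)
$k{\left(h,L \right)} = \frac{1}{29}$
$3 \left(6 + 4\right) \left(-5 + 5\right) 4 O + k{\left(-21,-1 \right)} = 3 \left(6 + 4\right) \left(-5 + 5\right) 4 \cdot 36 + \frac{1}{29} = 3 \cdot 10 \cdot 0 \cdot 4 \cdot 36 + \frac{1}{29} = 3 \cdot 0 \cdot 4 \cdot 36 + \frac{1}{29} = 0 \cdot 4 \cdot 36 + \frac{1}{29} = 0 \cdot 36 + \frac{1}{29} = 0 + \frac{1}{29} = \frac{1}{29}$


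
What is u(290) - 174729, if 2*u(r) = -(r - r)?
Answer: -174729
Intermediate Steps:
u(r) = 0 (u(r) = (-(r - r))/2 = (-1*0)/2 = (½)*0 = 0)
u(290) - 174729 = 0 - 174729 = -174729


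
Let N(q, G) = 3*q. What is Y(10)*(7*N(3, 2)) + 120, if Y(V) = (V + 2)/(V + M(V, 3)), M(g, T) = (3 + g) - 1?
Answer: 1698/11 ≈ 154.36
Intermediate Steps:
M(g, T) = 2 + g
Y(V) = (2 + V)/(2 + 2*V) (Y(V) = (V + 2)/(V + (2 + V)) = (2 + V)/(2 + 2*V))
Y(10)*(7*N(3, 2)) + 120 = ((2 + 10)/(2*(1 + 10)))*(7*(3*3)) + 120 = ((1/2)*12/11)*(7*9) + 120 = ((1/2)*(1/11)*12)*63 + 120 = (6/11)*63 + 120 = 378/11 + 120 = 1698/11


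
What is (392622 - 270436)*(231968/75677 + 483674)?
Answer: 4472402171095476/75677 ≈ 5.9099e+10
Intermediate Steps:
(392622 - 270436)*(231968/75677 + 483674) = 122186*(231968*(1/75677) + 483674) = 122186*(231968/75677 + 483674) = 122186*(36603229266/75677) = 4472402171095476/75677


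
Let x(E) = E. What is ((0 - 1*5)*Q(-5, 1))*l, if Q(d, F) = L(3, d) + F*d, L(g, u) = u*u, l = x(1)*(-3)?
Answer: 300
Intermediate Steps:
l = -3 (l = 1*(-3) = -3)
L(g, u) = u²
Q(d, F) = d² + F*d
((0 - 1*5)*Q(-5, 1))*l = ((0 - 1*5)*(-5*(1 - 5)))*(-3) = ((0 - 5)*(-5*(-4)))*(-3) = -5*20*(-3) = -100*(-3) = 300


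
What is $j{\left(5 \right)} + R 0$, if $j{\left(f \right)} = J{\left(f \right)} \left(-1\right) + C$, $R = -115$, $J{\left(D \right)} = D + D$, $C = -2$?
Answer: $-12$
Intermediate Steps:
$J{\left(D \right)} = 2 D$
$j{\left(f \right)} = -2 - 2 f$ ($j{\left(f \right)} = 2 f \left(-1\right) - 2 = - 2 f - 2 = -2 - 2 f$)
$j{\left(5 \right)} + R 0 = \left(-2 - 10\right) - 0 = \left(-2 - 10\right) + 0 = -12 + 0 = -12$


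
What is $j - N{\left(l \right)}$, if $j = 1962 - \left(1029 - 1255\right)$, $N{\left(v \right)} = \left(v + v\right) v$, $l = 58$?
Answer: $-4540$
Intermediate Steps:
$N{\left(v \right)} = 2 v^{2}$ ($N{\left(v \right)} = 2 v v = 2 v^{2}$)
$j = 2188$ ($j = 1962 - \left(1029 - 1255\right) = 1962 - -226 = 1962 + 226 = 2188$)
$j - N{\left(l \right)} = 2188 - 2 \cdot 58^{2} = 2188 - 2 \cdot 3364 = 2188 - 6728 = -4540$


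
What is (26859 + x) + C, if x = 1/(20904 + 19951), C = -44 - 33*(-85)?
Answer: 1210125101/40855 ≈ 29620.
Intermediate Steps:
C = 2761 (C = -44 + 2805 = 2761)
x = 1/40855 ≈ 2.4477e-5
(26859 + x) + C = (26859 + 1/40855) + 2761 = 1097324446/40855 + 2761 = 1210125101/40855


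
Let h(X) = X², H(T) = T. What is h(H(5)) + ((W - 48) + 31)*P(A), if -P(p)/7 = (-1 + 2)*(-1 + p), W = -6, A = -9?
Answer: -1585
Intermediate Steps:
P(p) = 7 - 7*p (P(p) = -7*(-1 + 2)*(-1 + p) = -7*(-1 + p) = 7 - 7*p)
h(H(5)) + ((W - 48) + 31)*P(A) = 5² + ((-6 - 48) + 31)*(7 - 7*(-9)) = 25 + (-54 + 31)*(7 + 63) = 25 - 23*70 = 25 - 1610 = -1585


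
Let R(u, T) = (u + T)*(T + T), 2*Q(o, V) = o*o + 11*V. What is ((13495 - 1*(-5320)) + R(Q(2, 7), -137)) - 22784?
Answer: 22472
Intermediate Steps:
Q(o, V) = o²/2 + 11*V/2 (Q(o, V) = (o*o + 11*V)/2 = (o² + 11*V)/2 = o²/2 + 11*V/2)
R(u, T) = 2*T*(T + u) (R(u, T) = (T + u)*(2*T) = 2*T*(T + u))
((13495 - 1*(-5320)) + R(Q(2, 7), -137)) - 22784 = ((13495 - 1*(-5320)) + 2*(-137)*(-137 + ((½)*2² + (11/2)*7))) - 22784 = ((13495 + 5320) + 2*(-137)*(-137 + ((½)*4 + 77/2))) - 22784 = (18815 + 2*(-137)*(-137 + (2 + 77/2))) - 22784 = (18815 + 2*(-137)*(-137 + 81/2)) - 22784 = (18815 + 2*(-137)*(-193/2)) - 22784 = (18815 + 26441) - 22784 = 45256 - 22784 = 22472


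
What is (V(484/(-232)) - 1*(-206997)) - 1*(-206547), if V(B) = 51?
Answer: 413595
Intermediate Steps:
(V(484/(-232)) - 1*(-206997)) - 1*(-206547) = (51 - 1*(-206997)) - 1*(-206547) = (51 + 206997) + 206547 = 207048 + 206547 = 413595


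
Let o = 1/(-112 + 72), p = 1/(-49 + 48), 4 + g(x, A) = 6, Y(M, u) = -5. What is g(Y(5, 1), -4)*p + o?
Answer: -81/40 ≈ -2.0250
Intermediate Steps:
g(x, A) = 2 (g(x, A) = -4 + 6 = 2)
p = -1 (p = 1/(-1) = -1)
o = -1/40 (o = 1/(-40) = -1/40 ≈ -0.025000)
g(Y(5, 1), -4)*p + o = 2*(-1) - 1/40 = -2 - 1/40 = -81/40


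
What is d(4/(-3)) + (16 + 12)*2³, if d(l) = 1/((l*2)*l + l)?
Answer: 4489/20 ≈ 224.45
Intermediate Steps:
d(l) = 1/(l + 2*l²) (d(l) = 1/((2*l)*l + l) = 1/(2*l² + l) = 1/(l + 2*l²))
d(4/(-3)) + (16 + 12)*2³ = 1/(((4/(-3)))*(1 + 2*(4/(-3)))) + (16 + 12)*2³ = 1/(((4*(-⅓)))*(1 + 2*(4*(-⅓)))) + 28*8 = 1/((-4/3)*(1 + 2*(-4/3))) + 224 = -3/(4*(1 - 8/3)) + 224 = -3/(4*(-5/3)) + 224 = -¾*(-⅗) + 224 = 9/20 + 224 = 4489/20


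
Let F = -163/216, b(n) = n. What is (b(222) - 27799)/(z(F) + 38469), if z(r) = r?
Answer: -258984/361267 ≈ -0.71688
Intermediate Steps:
F = -163/216 (F = -163*1/216 = -163/216 ≈ -0.75463)
(b(222) - 27799)/(z(F) + 38469) = (222 - 27799)/(-163/216 + 38469) = -27577/8309141/216 = -27577*216/8309141 = -258984/361267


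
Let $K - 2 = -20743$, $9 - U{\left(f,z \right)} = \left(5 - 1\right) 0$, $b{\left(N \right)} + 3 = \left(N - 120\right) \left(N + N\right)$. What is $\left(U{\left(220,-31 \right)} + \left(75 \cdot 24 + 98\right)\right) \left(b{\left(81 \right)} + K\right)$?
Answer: $-51607234$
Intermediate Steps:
$b{\left(N \right)} = -3 + 2 N \left(-120 + N\right)$ ($b{\left(N \right)} = -3 + \left(N - 120\right) \left(N + N\right) = -3 + \left(-120 + N\right) 2 N = -3 + 2 N \left(-120 + N\right)$)
$U{\left(f,z \right)} = 9$ ($U{\left(f,z \right)} = 9 - \left(5 - 1\right) 0 = 9 - 4 \cdot 0 = 9 - 0 = 9 + 0 = 9$)
$K = -20741$ ($K = 2 - 20743 = -20741$)
$\left(U{\left(220,-31 \right)} + \left(75 \cdot 24 + 98\right)\right) \left(b{\left(81 \right)} + K\right) = \left(9 + \left(75 \cdot 24 + 98\right)\right) \left(\left(-3 - 19440 + 2 \cdot 81^{2}\right) - 20741\right) = \left(9 + \left(1800 + 98\right)\right) \left(\left(-3 - 19440 + 2 \cdot 6561\right) - 20741\right) = \left(9 + 1898\right) \left(\left(-3 - 19440 + 13122\right) - 20741\right) = 1907 \left(-6321 - 20741\right) = 1907 \left(-27062\right) = -51607234$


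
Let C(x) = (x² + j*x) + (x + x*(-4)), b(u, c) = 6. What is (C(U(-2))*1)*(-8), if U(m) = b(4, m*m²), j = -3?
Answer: 0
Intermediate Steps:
U(m) = 6
C(x) = x² - 6*x (C(x) = (x² - 3*x) + (x + x*(-4)) = (x² - 3*x) + (x - 4*x) = (x² - 3*x) - 3*x = x² - 6*x)
(C(U(-2))*1)*(-8) = ((6*(-6 + 6))*1)*(-8) = ((6*0)*1)*(-8) = (0*1)*(-8) = 0*(-8) = 0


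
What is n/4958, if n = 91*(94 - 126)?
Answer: -1456/2479 ≈ -0.58733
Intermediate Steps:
n = -2912 (n = 91*(-32) = -2912)
n/4958 = -2912/4958 = -2912*1/4958 = -1456/2479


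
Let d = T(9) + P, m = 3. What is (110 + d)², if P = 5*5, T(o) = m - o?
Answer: 16641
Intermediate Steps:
T(o) = 3 - o
P = 25
d = 19 (d = (3 - 1*9) + 25 = (3 - 9) + 25 = -6 + 25 = 19)
(110 + d)² = (110 + 19)² = 129² = 16641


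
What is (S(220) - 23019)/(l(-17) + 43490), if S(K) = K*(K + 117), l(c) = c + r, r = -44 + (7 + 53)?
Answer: 51121/43489 ≈ 1.1755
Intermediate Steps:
r = 16 (r = -44 + 60 = 16)
l(c) = 16 + c (l(c) = c + 16 = 16 + c)
S(K) = K*(117 + K)
(S(220) - 23019)/(l(-17) + 43490) = (220*(117 + 220) - 23019)/((16 - 17) + 43490) = (220*337 - 23019)/(-1 + 43490) = (74140 - 23019)/43489 = 51121*(1/43489) = 51121/43489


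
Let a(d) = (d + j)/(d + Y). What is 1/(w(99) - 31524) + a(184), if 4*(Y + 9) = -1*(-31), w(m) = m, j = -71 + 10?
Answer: 15460369/22971675 ≈ 0.67302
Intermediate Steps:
j = -61
Y = -5/4 (Y = -9 + (-1*(-31))/4 = -9 + (1/4)*31 = -9 + 31/4 = -5/4 ≈ -1.2500)
a(d) = (-61 + d)/(-5/4 + d) (a(d) = (d - 61)/(d - 5/4) = (-61 + d)/(-5/4 + d))
1/(w(99) - 31524) + a(184) = 1/(99 - 31524) + 4*(-61 + 184)/(-5 + 4*184) = 1/(-31425) + 4*123/(-5 + 736) = -1/31425 + 4*123/731 = -1/31425 + 4*(1/731)*123 = -1/31425 + 492/731 = 15460369/22971675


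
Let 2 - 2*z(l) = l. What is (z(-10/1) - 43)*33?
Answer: -1221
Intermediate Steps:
z(l) = 1 - l/2
(z(-10/1) - 43)*33 = ((1 - (-5)/1) - 43)*33 = ((1 - (-5)) - 43)*33 = ((1 - ½*(-10)) - 43)*33 = ((1 + 5) - 43)*33 = (6 - 43)*33 = -37*33 = -1221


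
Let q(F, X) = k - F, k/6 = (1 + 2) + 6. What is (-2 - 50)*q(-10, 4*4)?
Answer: -3328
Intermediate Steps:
k = 54 (k = 6*((1 + 2) + 6) = 6*(3 + 6) = 6*9 = 54)
q(F, X) = 54 - F
(-2 - 50)*q(-10, 4*4) = (-2 - 50)*(54 - 1*(-10)) = -52*(54 + 10) = -52*64 = -3328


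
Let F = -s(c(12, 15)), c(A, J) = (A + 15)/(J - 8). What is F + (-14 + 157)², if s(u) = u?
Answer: 143116/7 ≈ 20445.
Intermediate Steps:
c(A, J) = (15 + A)/(-8 + J)
F = -27/7 (F = -(15 + 12)/(-8 + 15) = -27/7 ≈ -3.8571)
F + (-14 + 157)² = -27/7 + (-14 + 157)² = -27/7 + 143² = -27/7 + 20449 = 143116/7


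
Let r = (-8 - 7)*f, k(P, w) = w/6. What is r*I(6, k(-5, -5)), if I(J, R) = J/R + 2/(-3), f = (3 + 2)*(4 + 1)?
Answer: 2950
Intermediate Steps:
k(P, w) = w/6 (k(P, w) = w*(⅙) = w/6)
f = 25 (f = 5*5 = 25)
I(J, R) = -⅔ + J/R (I(J, R) = J/R + 2*(-⅓) = J/R - ⅔ = -⅔ + J/R)
r = -375 (r = (-8 - 7)*25 = -15*25 = -375)
r*I(6, k(-5, -5)) = -375*(-⅔ + 6/(((⅙)*(-5)))) = -375*(-⅔ + 6/(-⅚)) = -375*(-⅔ + 6*(-6/5)) = -375*(-⅔ - 36/5) = -375*(-118/15) = 2950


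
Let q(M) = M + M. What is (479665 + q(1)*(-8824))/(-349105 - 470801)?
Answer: -462017/819906 ≈ -0.56350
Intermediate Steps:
q(M) = 2*M
(479665 + q(1)*(-8824))/(-349105 - 470801) = (479665 + (2*1)*(-8824))/(-349105 - 470801) = (479665 + 2*(-8824))/(-819906) = (479665 - 17648)*(-1/819906) = 462017*(-1/819906) = -462017/819906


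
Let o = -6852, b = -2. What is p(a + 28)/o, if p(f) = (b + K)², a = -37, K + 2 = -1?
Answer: -25/6852 ≈ -0.0036486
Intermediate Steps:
K = -3 (K = -2 - 1 = -3)
p(f) = 25 (p(f) = (-2 - 3)² = (-5)² = 25)
p(a + 28)/o = 25/(-6852) = 25*(-1/6852) = -25/6852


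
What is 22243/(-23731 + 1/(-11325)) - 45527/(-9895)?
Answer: 749459539379/204562818040 ≈ 3.6637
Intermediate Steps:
22243/(-23731 + 1/(-11325)) - 45527/(-9895) = 22243/(-23731 - 1/11325) - 45527*(-1/9895) = 22243/(-268753576/11325) + 45527/9895 = 22243*(-11325/268753576) + 45527/9895 = -19377075/20673352 + 45527/9895 = 749459539379/204562818040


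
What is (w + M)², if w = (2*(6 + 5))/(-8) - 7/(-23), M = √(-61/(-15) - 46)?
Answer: (3375 - 92*I*√9435)²/1904400 ≈ -35.952 - 31.674*I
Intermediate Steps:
M = I*√9435/15 (M = √(-61*(-1/15) - 46) = √(61/15 - 46) = √(-629/15) = I*√9435/15 ≈ 6.4756*I)
w = -225/92 (w = (2*11)*(-⅛) - 7*(-1/23) = 22*(-⅛) + 7/23 = -11/4 + 7/23 = -225/92 ≈ -2.4457)
(w + M)² = (-225/92 + I*√9435/15)²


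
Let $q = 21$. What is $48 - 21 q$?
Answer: $-393$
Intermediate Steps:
$48 - 21 q = 48 - 441 = -393$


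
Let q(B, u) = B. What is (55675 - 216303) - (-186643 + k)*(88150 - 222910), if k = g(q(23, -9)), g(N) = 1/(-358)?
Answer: -4502238731512/179 ≈ -2.5152e+10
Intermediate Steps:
g(N) = -1/358
k = -1/358 ≈ -0.0027933
(55675 - 216303) - (-186643 + k)*(88150 - 222910) = (55675 - 216303) - (-186643 - 1/358)*(88150 - 222910) = -160628 - (-66818195)*(-134760)/358 = -160628 - 1*4502209979100/179 = -160628 - 4502209979100/179 = -4502238731512/179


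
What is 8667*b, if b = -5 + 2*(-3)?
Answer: -95337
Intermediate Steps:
b = -11 (b = -5 - 6 = -11)
8667*b = 8667*(-11) = -95337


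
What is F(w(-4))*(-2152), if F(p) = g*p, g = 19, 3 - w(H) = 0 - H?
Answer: 40888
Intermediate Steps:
w(H) = 3 + H (w(H) = 3 - (0 - H) = 3 - (-1)*H = 3 + H)
F(p) = 19*p
F(w(-4))*(-2152) = (19*(3 - 4))*(-2152) = (19*(-1))*(-2152) = -19*(-2152) = 40888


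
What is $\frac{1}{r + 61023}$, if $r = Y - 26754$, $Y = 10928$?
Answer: $\frac{1}{45197} \approx 2.2125 \cdot 10^{-5}$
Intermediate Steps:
$r = -15826$ ($r = 10928 - 26754 = -15826$)
$\frac{1}{r + 61023} = \frac{1}{-15826 + 61023} = \frac{1}{45197}$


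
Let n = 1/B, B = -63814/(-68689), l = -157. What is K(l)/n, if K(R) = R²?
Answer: 1572951286/68689 ≈ 22900.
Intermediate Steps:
B = 63814/68689 (B = -63814*(-1/68689) = 63814/68689 ≈ 0.92903)
n = 68689/63814 (n = 1/(63814/68689) = 68689/63814 ≈ 1.0764)
K(l)/n = (-157)²/(68689/63814) = 24649*(63814/68689) = 1572951286/68689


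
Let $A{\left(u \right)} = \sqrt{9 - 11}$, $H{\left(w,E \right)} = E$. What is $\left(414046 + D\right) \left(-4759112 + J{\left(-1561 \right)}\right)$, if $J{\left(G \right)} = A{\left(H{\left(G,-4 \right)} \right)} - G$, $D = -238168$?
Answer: $-836748554778 + 175878 i \sqrt{2} \approx -8.3675 \cdot 10^{11} + 2.4873 \cdot 10^{5} i$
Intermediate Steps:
$A{\left(u \right)} = i \sqrt{2}$ ($A{\left(u \right)} = \sqrt{-2} = i \sqrt{2}$)
$J{\left(G \right)} = - G + i \sqrt{2}$ ($J{\left(G \right)} = i \sqrt{2} - G = - G + i \sqrt{2}$)
$\left(414046 + D\right) \left(-4759112 + J{\left(-1561 \right)}\right) = \left(414046 - 238168\right) \left(-4759112 + \left(\left(-1\right) \left(-1561\right) + i \sqrt{2}\right)\right) = 175878 \left(-4759112 + \left(1561 + i \sqrt{2}\right)\right) = 175878 \left(-4757551 + i \sqrt{2}\right) = -836748554778 + 175878 i \sqrt{2}$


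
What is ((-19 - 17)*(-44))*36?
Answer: 57024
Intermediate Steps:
((-19 - 17)*(-44))*36 = -36*(-44)*36 = 1584*36 = 57024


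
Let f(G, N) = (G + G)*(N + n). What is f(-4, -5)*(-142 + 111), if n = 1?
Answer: -992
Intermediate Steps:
f(G, N) = 2*G*(1 + N) (f(G, N) = (G + G)*(N + 1) = (2*G)*(1 + N) = 2*G*(1 + N))
f(-4, -5)*(-142 + 111) = (2*(-4)*(1 - 5))*(-142 + 111) = (2*(-4)*(-4))*(-31) = 32*(-31) = -992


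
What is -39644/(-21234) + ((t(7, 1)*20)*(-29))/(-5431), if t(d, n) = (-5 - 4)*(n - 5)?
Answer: 329336242/57660927 ≈ 5.7116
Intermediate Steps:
t(d, n) = 45 - 9*n (t(d, n) = -9*(-5 + n) = 45 - 9*n)
-39644/(-21234) + ((t(7, 1)*20)*(-29))/(-5431) = -39644/(-21234) + (((45 - 9*1)*20)*(-29))/(-5431) = -39644*(-1/21234) + (((45 - 9)*20)*(-29))*(-1/5431) = 19822/10617 + ((36*20)*(-29))*(-1/5431) = 19822/10617 + (720*(-29))*(-1/5431) = 19822/10617 - 20880*(-1/5431) = 19822/10617 + 20880/5431 = 329336242/57660927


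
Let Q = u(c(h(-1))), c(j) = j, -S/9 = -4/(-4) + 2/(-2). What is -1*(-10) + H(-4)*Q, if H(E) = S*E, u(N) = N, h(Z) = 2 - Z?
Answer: 10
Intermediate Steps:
S = 0 (S = -9*(-4/(-4) + 2/(-2)) = -9*(-4*(-¼) + 2*(-½)) = -9*(1 - 1) = -9*0 = 0)
H(E) = 0 (H(E) = 0*E = 0)
Q = 3 (Q = 2 - 1*(-1) = 2 + 1 = 3)
-1*(-10) + H(-4)*Q = -1*(-10) + 0*3 = 10 + 0 = 10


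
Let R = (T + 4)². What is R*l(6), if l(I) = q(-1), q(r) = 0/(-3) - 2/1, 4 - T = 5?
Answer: -18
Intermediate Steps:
T = -1 (T = 4 - 1*5 = 4 - 5 = -1)
q(r) = -2 (q(r) = 0*(-⅓) - 2*1 = 0 - 2 = -2)
R = 9 (R = (-1 + 4)² = 3² = 9)
l(I) = -2
R*l(6) = 9*(-2) = -18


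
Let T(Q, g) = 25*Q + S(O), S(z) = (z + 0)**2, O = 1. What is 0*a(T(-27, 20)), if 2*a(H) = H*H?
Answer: 0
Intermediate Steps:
S(z) = z**2
T(Q, g) = 1 + 25*Q (T(Q, g) = 25*Q + 1**2 = 25*Q + 1 = 1 + 25*Q)
a(H) = H**2/2 (a(H) = (H*H)/2 = H**2/2)
0*a(T(-27, 20)) = 0*((1 + 25*(-27))**2/2) = 0*((1 - 675)**2/2) = 0*((1/2)*(-674)**2) = 0*((1/2)*454276) = 0*227138 = 0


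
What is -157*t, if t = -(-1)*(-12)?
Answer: 1884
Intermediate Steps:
t = -12 (t = -1*12 = -12)
-157*t = -157*(-12) = 1884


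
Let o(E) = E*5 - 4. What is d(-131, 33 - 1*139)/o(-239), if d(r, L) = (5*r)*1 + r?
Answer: 786/1199 ≈ 0.65555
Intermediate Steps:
o(E) = -4 + 5*E (o(E) = 5*E - 4 = -4 + 5*E)
d(r, L) = 6*r (d(r, L) = 5*r + r = 6*r)
d(-131, 33 - 1*139)/o(-239) = (6*(-131))/(-4 + 5*(-239)) = -786/(-4 - 1195) = -786/(-1199) = -786*(-1/1199) = 786/1199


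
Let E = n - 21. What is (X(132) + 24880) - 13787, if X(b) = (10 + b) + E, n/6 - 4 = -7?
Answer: 11196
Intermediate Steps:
n = -18 (n = 24 + 6*(-7) = 24 - 42 = -18)
E = -39 (E = -18 - 21 = -39)
X(b) = -29 + b (X(b) = (10 + b) - 39 = -29 + b)
(X(132) + 24880) - 13787 = ((-29 + 132) + 24880) - 13787 = (103 + 24880) - 13787 = 24983 - 13787 = 11196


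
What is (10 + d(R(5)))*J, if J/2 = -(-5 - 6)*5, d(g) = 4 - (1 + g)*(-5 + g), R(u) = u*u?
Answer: -55660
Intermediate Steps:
R(u) = u**2
d(g) = 4 - (1 + g)*(-5 + g)
J = 110 (J = 2*(-(-5 - 6)*5) = 2*(-(-11)*5) = 2*(-1*(-55)) = 2*55 = 110)
(10 + d(R(5)))*J = (10 + (9 - (5**2)**2 + 4*5**2))*110 = (10 + (9 - 1*25**2 + 4*25))*110 = (10 + (9 - 1*625 + 100))*110 = (10 + (9 - 625 + 100))*110 = (10 - 516)*110 = -506*110 = -55660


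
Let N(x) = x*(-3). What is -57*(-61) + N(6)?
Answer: 3459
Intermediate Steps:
N(x) = -3*x
-57*(-61) + N(6) = -57*(-61) - 3*6 = 3477 - 18 = 3459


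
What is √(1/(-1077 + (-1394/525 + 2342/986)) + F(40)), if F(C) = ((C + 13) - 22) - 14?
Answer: √82599011722240793/69706748 ≈ 4.1230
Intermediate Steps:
F(C) = -23 + C (F(C) = ((13 + C) - 22) - 14 = (-9 + C) - 14 = -23 + C)
√(1/(-1077 + (-1394/525 + 2342/986)) + F(40)) = √(1/(-1077 + (-1394/525 + 2342/986)) + (-23 + 40)) = √(1/(-1077 + (-1394*1/525 + 2342*(1/986))) + 17) = √(1/(-1077 + (-1394/525 + 1171/493)) + 17) = √(1/(-1077 - 72467/258825) + 17) = √(1/(-278826992/258825) + 17) = √(-258825/278826992 + 17) = √(4739800039/278826992) = √82599011722240793/69706748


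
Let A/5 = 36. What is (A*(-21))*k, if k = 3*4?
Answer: -45360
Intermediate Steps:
A = 180 (A = 5*36 = 180)
k = 12
(A*(-21))*k = (180*(-21))*12 = -3780*12 = -45360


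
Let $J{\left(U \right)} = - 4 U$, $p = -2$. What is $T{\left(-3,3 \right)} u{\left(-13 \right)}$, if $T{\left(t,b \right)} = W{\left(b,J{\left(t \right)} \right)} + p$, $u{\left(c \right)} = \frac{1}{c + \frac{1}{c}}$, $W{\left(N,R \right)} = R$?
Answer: $- \frac{13}{17} \approx -0.76471$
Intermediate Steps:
$T{\left(t,b \right)} = -2 - 4 t$ ($T{\left(t,b \right)} = - 4 t - 2 = -2 - 4 t$)
$T{\left(-3,3 \right)} u{\left(-13 \right)} = \left(-2 - -12\right) \left(- \frac{13}{1 + \left(-13\right)^{2}}\right) = \left(-2 + 12\right) \left(- \frac{13}{1 + 169}\right) = 10 \left(- \frac{13}{170}\right) = - \frac{13}{17}$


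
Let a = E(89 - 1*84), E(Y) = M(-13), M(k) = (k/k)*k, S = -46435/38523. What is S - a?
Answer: 454364/38523 ≈ 11.795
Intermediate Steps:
S = -46435/38523 (S = -46435*1/38523 = -46435/38523 ≈ -1.2054)
M(k) = k (M(k) = 1*k = k)
E(Y) = -13
a = -13
S - a = -46435/38523 - 1*(-13) = -46435/38523 + 13 = 454364/38523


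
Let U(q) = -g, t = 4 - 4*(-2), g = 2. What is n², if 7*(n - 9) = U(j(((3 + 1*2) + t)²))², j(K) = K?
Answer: 4489/49 ≈ 91.612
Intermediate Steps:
t = 12 (t = 4 + 8 = 12)
U(q) = -2 (U(q) = -1*2 = -2)
n = 67/7 (n = 9 + (⅐)*(-2)² = 9 + (⅐)*4 = 9 + 4/7 = 67/7 ≈ 9.5714)
n² = (67/7)² = 4489/49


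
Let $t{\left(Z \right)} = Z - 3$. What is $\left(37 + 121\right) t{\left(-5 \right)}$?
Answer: $-1264$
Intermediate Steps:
$t{\left(Z \right)} = -3 + Z$
$\left(37 + 121\right) t{\left(-5 \right)} = \left(37 + 121\right) \left(-3 - 5\right) = 158 \left(-8\right) = -1264$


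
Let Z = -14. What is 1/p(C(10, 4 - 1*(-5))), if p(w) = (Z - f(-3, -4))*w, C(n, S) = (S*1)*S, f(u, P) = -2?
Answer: -1/972 ≈ -0.0010288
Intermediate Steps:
C(n, S) = S² (C(n, S) = S*S = S²)
p(w) = -12*w (p(w) = (-14 - 1*(-2))*w = (-14 + 2)*w = -12*w)
1/p(C(10, 4 - 1*(-5))) = 1/(-12*(4 - 1*(-5))²) = 1/(-12*(4 + 5)²) = 1/(-12*9²) = 1/(-12*81) = 1/(-972) = -1/972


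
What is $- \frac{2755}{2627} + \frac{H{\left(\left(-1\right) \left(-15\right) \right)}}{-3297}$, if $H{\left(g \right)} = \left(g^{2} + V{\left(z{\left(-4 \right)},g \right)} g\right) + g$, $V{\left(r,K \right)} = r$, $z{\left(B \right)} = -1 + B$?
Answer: $- \frac{3172230}{2887073} \approx -1.0988$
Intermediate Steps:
$H{\left(g \right)} = g^{2} - 4 g$ ($H{\left(g \right)} = \left(g^{2} + \left(-1 - 4\right) g\right) + g = \left(g^{2} - 5 g\right) + g = g^{2} - 4 g$)
$- \frac{2755}{2627} + \frac{H{\left(\left(-1\right) \left(-15\right) \right)}}{-3297} = - \frac{2755}{2627} + \frac{\left(-1\right) \left(-15\right) \left(-4 - -15\right)}{-3297} = \left(-2755\right) \frac{1}{2627} + 15 \left(-4 + 15\right) \left(- \frac{1}{3297}\right) = - \frac{2755}{2627} + 15 \cdot 11 \left(- \frac{1}{3297}\right) = - \frac{2755}{2627} + 165 \left(- \frac{1}{3297}\right) = - \frac{2755}{2627} - \frac{55}{1099} = - \frac{3172230}{2887073}$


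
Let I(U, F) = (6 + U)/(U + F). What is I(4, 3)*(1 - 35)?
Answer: -340/7 ≈ -48.571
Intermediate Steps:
I(U, F) = (6 + U)/(F + U)
I(4, 3)*(1 - 35) = ((6 + 4)/(3 + 4))*(1 - 35) = (10/7)*(-34) = -340/7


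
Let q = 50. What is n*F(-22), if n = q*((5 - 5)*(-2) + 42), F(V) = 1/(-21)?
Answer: -100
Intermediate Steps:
F(V) = -1/21
n = 2100 (n = 50*((5 - 5)*(-2) + 42) = 50*(0*(-2) + 42) = 50*(0 + 42) = 50*42 = 2100)
n*F(-22) = 2100*(-1/21) = -100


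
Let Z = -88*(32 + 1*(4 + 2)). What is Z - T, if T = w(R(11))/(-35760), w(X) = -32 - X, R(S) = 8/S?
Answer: -10961635/3278 ≈ -3344.0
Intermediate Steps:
Z = -3344 (Z = -88*(32 + 1*6) = -88*(32 + 6) = -88*38 = -3344)
T = 3/3278 (T = (-32 - 8/11)/(-35760) = (-32 - 8/11)*(-1/35760) = -360/11*(-1/35760) = 3/3278 ≈ 0.00091519)
Z - T = -3344 - 1*3/3278 = -3344 - 3/3278 = -10961635/3278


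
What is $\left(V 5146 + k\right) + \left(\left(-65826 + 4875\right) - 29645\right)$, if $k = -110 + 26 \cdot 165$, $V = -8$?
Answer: $-127584$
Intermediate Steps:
$k = 4180$ ($k = -110 + 4290 = 4180$)
$\left(V 5146 + k\right) + \left(\left(-65826 + 4875\right) - 29645\right) = \left(\left(-8\right) 5146 + 4180\right) + \left(\left(-65826 + 4875\right) - 29645\right) = \left(-41168 + 4180\right) - 90596 = -36988 - 90596 = -127584$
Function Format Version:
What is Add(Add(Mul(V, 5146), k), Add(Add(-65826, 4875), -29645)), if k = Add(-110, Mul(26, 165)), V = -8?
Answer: -127584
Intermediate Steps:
k = 4180 (k = Add(-110, 4290) = 4180)
Add(Add(Mul(V, 5146), k), Add(Add(-65826, 4875), -29645)) = Add(Add(Mul(-8, 5146), 4180), Add(Add(-65826, 4875), -29645)) = Add(Add(-41168, 4180), Add(-60951, -29645)) = Add(-36988, -90596) = -127584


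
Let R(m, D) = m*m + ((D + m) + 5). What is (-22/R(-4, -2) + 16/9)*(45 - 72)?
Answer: -42/5 ≈ -8.4000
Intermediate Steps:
R(m, D) = 5 + D + m + m² (R(m, D) = m² + (5 + D + m) = 5 + D + m + m²)
(-22/R(-4, -2) + 16/9)*(45 - 72) = (-22/(5 - 2 - 4 + (-4)²) + 16/9)*(45 - 72) = (-22/(5 - 2 - 4 + 16) + 16*(⅑))*(-27) = (-22/15 + 16/9)*(-27) = (14/45)*(-27) = -42/5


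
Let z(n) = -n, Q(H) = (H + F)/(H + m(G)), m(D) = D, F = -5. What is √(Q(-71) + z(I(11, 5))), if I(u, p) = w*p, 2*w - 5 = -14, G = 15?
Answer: √1169/7 ≈ 4.8844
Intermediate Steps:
w = -9/2 (w = 5/2 + (½)*(-14) = 5/2 - 7 = -9/2 ≈ -4.5000)
I(u, p) = -9*p/2
Q(H) = (-5 + H)/(15 + H) (Q(H) = (H - 5)/(H + 15) = (-5 + H)/(15 + H))
√(Q(-71) + z(I(11, 5))) = √((-5 - 71)/(15 - 71) - (-9)*5/2) = √(-76/(-56) - 1*(-45/2)) = √(-1/56*(-76) + 45/2) = √(19/14 + 45/2) = √(167/7) = √1169/7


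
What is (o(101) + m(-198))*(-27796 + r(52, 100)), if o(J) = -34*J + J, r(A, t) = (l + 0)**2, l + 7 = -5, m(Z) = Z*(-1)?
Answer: 86689020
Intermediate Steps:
m(Z) = -Z
l = -12 (l = -7 - 5 = -12)
r(A, t) = 144 (r(A, t) = (-12 + 0)**2 = (-12)**2 = 144)
o(J) = -33*J
(o(101) + m(-198))*(-27796 + r(52, 100)) = (-33*101 - 1*(-198))*(-27796 + 144) = (-3333 + 198)*(-27652) = -3135*(-27652) = 86689020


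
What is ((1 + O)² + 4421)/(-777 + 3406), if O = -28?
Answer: 5150/2629 ≈ 1.9589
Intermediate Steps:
((1 + O)² + 4421)/(-777 + 3406) = ((1 - 28)² + 4421)/(-777 + 3406) = ((-27)² + 4421)/2629 = (729 + 4421)*(1/2629) = 5150*(1/2629) = 5150/2629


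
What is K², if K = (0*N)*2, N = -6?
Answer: 0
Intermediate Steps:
K = 0 (K = (0*(-6))*2 = 0*2 = 0)
K² = 0² = 0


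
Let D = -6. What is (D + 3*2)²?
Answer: 0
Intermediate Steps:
(D + 3*2)² = (-6 + 3*2)² = (-6 + 6)² = 0² = 0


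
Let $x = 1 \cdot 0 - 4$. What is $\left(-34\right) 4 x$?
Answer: $544$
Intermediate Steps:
$x = -4$ ($x = 0 - 4 = -4$)
$\left(-34\right) 4 x = \left(-34\right) 4 \left(-4\right) = \left(-136\right) \left(-4\right) = 544$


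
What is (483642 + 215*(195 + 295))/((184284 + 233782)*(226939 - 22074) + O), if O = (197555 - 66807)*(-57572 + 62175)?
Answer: 294496/43124462067 ≈ 6.8290e-6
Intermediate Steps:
O = 601833044 (O = 130748*4603 = 601833044)
(483642 + 215*(195 + 295))/((184284 + 233782)*(226939 - 22074) + O) = (483642 + 215*(195 + 295))/((184284 + 233782)*(226939 - 22074) + 601833044) = (483642 + 215*490)/(418066*204865 + 601833044) = (483642 + 105350)/(85647091090 + 601833044) = 588992/86248924134 = 588992*(1/86248924134) = 294496/43124462067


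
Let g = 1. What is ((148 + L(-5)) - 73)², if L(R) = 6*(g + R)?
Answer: 2601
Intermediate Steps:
L(R) = 6 + 6*R (L(R) = 6*(1 + R) = 6 + 6*R)
((148 + L(-5)) - 73)² = ((148 + (6 + 6*(-5))) - 73)² = ((148 + (6 - 30)) - 73)² = ((148 - 24) - 73)² = (124 - 73)² = 51² = 2601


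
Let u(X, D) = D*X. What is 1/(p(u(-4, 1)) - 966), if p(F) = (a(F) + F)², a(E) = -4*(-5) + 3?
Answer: -1/605 ≈ -0.0016529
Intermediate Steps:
a(E) = 23 (a(E) = 20 + 3 = 23)
p(F) = (23 + F)²
1/(p(u(-4, 1)) - 966) = 1/((23 + 1*(-4))² - 966) = 1/((23 - 4)² - 966) = 1/(19² - 966) = 1/(361 - 966) = 1/(-605) = -1/605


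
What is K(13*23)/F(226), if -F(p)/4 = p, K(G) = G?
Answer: -299/904 ≈ -0.33075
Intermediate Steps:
F(p) = -4*p
K(13*23)/F(226) = (13*23)/((-4*226)) = 299/(-904) = 299*(-1/904) = -299/904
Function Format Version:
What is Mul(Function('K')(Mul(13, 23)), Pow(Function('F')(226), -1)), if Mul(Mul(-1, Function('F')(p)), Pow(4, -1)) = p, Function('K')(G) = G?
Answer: Rational(-299, 904) ≈ -0.33075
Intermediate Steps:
Function('F')(p) = Mul(-4, p)
Mul(Function('K')(Mul(13, 23)), Pow(Function('F')(226), -1)) = Mul(Mul(13, 23), Pow(Mul(-4, 226), -1)) = Mul(299, Pow(-904, -1)) = Mul(299, Rational(-1, 904)) = Rational(-299, 904)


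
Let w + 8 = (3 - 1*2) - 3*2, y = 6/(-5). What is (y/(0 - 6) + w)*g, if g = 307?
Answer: -19648/5 ≈ -3929.6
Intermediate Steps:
y = -6/5 (y = 6*(-⅕) = -6/5 ≈ -1.2000)
w = -13 (w = -8 + ((3 - 1*2) - 3*2) = -8 + ((3 - 2) - 6) = -8 + (1 - 6) = -8 - 5 = -13)
(y/(0 - 6) + w)*g = (-6/(5*(0 - 6)) - 13)*307 = (-6/5/(-6) - 13)*307 = (-6/5*(-⅙) - 13)*307 = (⅕ - 13)*307 = -64/5*307 = -19648/5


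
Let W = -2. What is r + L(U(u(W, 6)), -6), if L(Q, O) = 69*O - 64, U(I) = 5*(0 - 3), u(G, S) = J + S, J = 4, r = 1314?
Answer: 836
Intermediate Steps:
u(G, S) = 4 + S
U(I) = -15 (U(I) = 5*(-3) = -15)
L(Q, O) = -64 + 69*O
r + L(U(u(W, 6)), -6) = 1314 + (-64 + 69*(-6)) = 1314 + (-64 - 414) = 1314 - 478 = 836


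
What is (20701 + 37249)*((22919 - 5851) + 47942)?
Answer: 3767329500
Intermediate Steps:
(20701 + 37249)*((22919 - 5851) + 47942) = 57950*(17068 + 47942) = 57950*65010 = 3767329500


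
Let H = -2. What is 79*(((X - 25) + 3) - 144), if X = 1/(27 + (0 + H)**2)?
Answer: -406455/31 ≈ -13111.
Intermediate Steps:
X = 1/31 (X = 1/(27 + (0 - 2)**2) = 1/(27 + (-2)**2) = 1/(27 + 4) = 1/31 ≈ 0.032258)
79*(((X - 25) + 3) - 144) = 79*(((1/31 - 25) + 3) - 144) = 79*((-774/31 + 3) - 144) = 79*(-681/31 - 144) = 79*(-5145/31) = -406455/31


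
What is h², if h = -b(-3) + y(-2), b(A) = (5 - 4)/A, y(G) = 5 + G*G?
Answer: 784/9 ≈ 87.111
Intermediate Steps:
y(G) = 5 + G²
b(A) = 1/A
h = 28/3 (h = -1/(-3) + (5 + (-2)²) = -1*(-⅓) + (5 + 4) = ⅓ + 9 = 28/3 ≈ 9.3333)
h² = (28/3)² = 784/9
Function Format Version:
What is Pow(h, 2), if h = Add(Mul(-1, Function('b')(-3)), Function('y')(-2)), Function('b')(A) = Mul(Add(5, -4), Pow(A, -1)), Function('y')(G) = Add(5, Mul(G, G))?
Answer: Rational(784, 9) ≈ 87.111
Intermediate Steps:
Function('y')(G) = Add(5, Pow(G, 2))
Function('b')(A) = Pow(A, -1) (Function('b')(A) = Mul(1, Pow(A, -1)) = Pow(A, -1))
h = Rational(28, 3) (h = Add(Mul(-1, Pow(-3, -1)), Add(5, Pow(-2, 2))) = Add(Mul(-1, Rational(-1, 3)), Add(5, 4)) = Add(Rational(1, 3), 9) = Rational(28, 3) ≈ 9.3333)
Pow(h, 2) = Pow(Rational(28, 3), 2) = Rational(784, 9)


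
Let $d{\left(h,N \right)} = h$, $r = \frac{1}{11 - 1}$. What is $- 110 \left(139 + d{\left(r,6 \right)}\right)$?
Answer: $-15301$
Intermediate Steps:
$r = \frac{1}{10} \approx 0.1$
$- 110 \left(139 + d{\left(r,6 \right)}\right) = - 110 \left(139 + \frac{1}{10}\right) = \left(-110\right) \frac{1391}{10} = -15301$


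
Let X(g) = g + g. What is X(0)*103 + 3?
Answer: 3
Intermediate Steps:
X(g) = 2*g
X(0)*103 + 3 = (2*0)*103 + 3 = 0*103 + 3 = 0 + 3 = 3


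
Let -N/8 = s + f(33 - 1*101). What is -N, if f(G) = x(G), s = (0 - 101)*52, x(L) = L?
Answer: -42560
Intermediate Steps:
s = -5252 (s = -101*52 = -5252)
f(G) = G
N = 42560 (N = -8*(-5252 + (33 - 1*101)) = -8*(-5252 + (33 - 101)) = -8*(-5252 - 68) = -8*(-5320) = 42560)
-N = -1*42560 = -42560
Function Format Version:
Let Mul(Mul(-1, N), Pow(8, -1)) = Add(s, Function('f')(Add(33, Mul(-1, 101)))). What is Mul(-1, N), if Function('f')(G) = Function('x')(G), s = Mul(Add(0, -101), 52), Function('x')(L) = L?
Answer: -42560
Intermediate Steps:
s = -5252 (s = Mul(-101, 52) = -5252)
Function('f')(G) = G
N = 42560 (N = Mul(-8, Add(-5252, Add(33, Mul(-1, 101)))) = Mul(-8, Add(-5252, Add(33, -101))) = Mul(-8, Add(-5252, -68)) = Mul(-8, -5320) = 42560)
Mul(-1, N) = Mul(-1, 42560) = -42560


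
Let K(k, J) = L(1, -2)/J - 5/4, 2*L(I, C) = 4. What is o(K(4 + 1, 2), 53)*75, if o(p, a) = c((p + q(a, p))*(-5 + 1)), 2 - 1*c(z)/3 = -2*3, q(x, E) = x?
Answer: 1800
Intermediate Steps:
L(I, C) = 2 (L(I, C) = (½)*4 = 2)
K(k, J) = -5/4 + 2/J (K(k, J) = 2/J - 5/4 = -5/4 + 2/J)
c(z) = 24 (c(z) = 6 - (-6)*3 = 6 - 3*(-6) = 6 + 18 = 24)
o(p, a) = 24
o(K(4 + 1, 2), 53)*75 = 24*75 = 1800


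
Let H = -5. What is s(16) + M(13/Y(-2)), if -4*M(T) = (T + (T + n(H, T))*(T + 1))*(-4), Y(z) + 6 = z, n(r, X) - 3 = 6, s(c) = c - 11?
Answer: -79/64 ≈ -1.2344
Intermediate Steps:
s(c) = -11 + c
n(r, X) = 9 (n(r, X) = 3 + 6 = 9)
Y(z) = -6 + z
M(T) = T + (1 + T)*(9 + T) (M(T) = -(T + (T + 9)*(T + 1))*(-4)/4 = -(T + (9 + T)*(1 + T))*(-4)/4 = -(T + (1 + T)*(9 + T))*(-4)/4 = -(-4*T - 4*(1 + T)*(9 + T))/4 = T + (1 + T)*(9 + T))
s(16) + M(13/Y(-2)) = (-11 + 16) + (9 + (13/(-6 - 2))² + 11*(13/(-6 - 2))) = 5 + (9 + (13/(-8))² + 11*(13/(-8))) = 5 + (9 + (13*(-⅛))² + 11*(13*(-⅛))) = 5 + (9 + (-13/8)² + 11*(-13/8)) = 5 + (9 + 169/64 - 143/8) = 5 - 399/64 = -79/64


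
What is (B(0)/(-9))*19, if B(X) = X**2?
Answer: 0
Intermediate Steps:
(B(0)/(-9))*19 = (0**2/(-9))*19 = -1/9*0*19 = 0*19 = 0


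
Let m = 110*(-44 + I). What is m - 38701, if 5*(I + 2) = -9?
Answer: -43959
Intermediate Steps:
I = -19/5 (I = -2 + (1/5)*(-9) = -2 - 9/5 = -19/5 ≈ -3.8000)
m = -5258 (m = 110*(-44 - 19/5) = 110*(-239/5) = -5258)
m - 38701 = -5258 - 38701 = -43959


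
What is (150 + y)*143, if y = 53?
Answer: 29029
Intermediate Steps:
(150 + y)*143 = (150 + 53)*143 = 203*143 = 29029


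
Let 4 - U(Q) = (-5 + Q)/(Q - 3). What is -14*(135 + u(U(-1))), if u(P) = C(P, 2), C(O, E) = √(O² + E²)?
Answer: -1890 - 7*√41 ≈ -1934.8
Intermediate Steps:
C(O, E) = √(E² + O²)
U(Q) = 4 - (-5 + Q)/(-3 + Q) (U(Q) = 4 - (-5 + Q)/(Q - 3) = 4 - (-5 + Q)/(-3 + Q))
u(P) = √(4 + P²) (u(P) = √(2² + P²) = √(4 + P²))
-14*(135 + u(U(-1))) = -14*(135 + √(4 + ((-7 + 3*(-1))/(-3 - 1))²)) = -14*(135 + √(4 + ((-7 - 3)/(-4))²)) = -14*(135 + √(4 + (-¼*(-10))²)) = -14*(135 + √(4 + (5/2)²)) = -14*(135 + √(4 + 25/4)) = -14*(135 + √(41/4)) = -14*(135 + √41/2) = -1890 - 7*√41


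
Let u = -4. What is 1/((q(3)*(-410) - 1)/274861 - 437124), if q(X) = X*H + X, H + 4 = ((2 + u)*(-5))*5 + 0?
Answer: -274861/120148397575 ≈ -2.2877e-6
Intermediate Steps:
H = 46 (H = -4 + (((2 - 4)*(-5))*5 + 0) = -4 + (-2*(-5)*5 + 0) = -4 + (10*5 + 0) = -4 + (50 + 0) = -4 + 50 = 46)
q(X) = 47*X (q(X) = X*46 + X = 46*X + X = 47*X)
1/((q(3)*(-410) - 1)/274861 - 437124) = 1/(((47*3)*(-410) - 1)/274861 - 437124) = 1/((141*(-410) - 1)*(1/274861) - 437124) = 1/((-57810 - 1)*(1/274861) - 437124) = 1/(-57811*1/274861 - 437124) = 1/(-57811/274861 - 437124) = 1/(-120148397575/274861) = -274861/120148397575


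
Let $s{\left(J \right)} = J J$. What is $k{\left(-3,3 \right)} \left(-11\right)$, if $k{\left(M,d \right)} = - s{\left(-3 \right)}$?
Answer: $99$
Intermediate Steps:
$s{\left(J \right)} = J^{2}$
$k{\left(M,d \right)} = -9$ ($k{\left(M,d \right)} = - \left(-3\right)^{2} = \left(-1\right) 9 = -9$)
$k{\left(-3,3 \right)} \left(-11\right) = \left(-9\right) \left(-11\right) = 99$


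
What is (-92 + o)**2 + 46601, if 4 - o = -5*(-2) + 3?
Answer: 56802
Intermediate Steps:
o = -9 (o = 4 - (-5*(-2) + 3) = 4 - (10 + 3) = 4 - 1*13 = 4 - 13 = -9)
(-92 + o)**2 + 46601 = (-92 - 9)**2 + 46601 = (-101)**2 + 46601 = 10201 + 46601 = 56802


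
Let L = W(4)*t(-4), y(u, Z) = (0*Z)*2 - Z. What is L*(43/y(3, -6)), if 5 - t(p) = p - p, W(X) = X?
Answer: 430/3 ≈ 143.33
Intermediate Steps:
t(p) = 5 (t(p) = 5 - (p - p) = 5 - 1*0 = 5 + 0 = 5)
y(u, Z) = -Z (y(u, Z) = 0*2 - Z = 0 - Z = -Z)
L = 20 (L = 4*5 = 20)
L*(43/y(3, -6)) = 20*(43/((-1*(-6)))) = 20*(43/6) = 430/3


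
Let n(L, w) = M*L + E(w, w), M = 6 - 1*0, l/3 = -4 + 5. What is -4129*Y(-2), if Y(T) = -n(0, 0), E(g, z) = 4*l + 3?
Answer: 61935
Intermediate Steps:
l = 3 (l = 3*(-4 + 5) = 3*1 = 3)
E(g, z) = 15 (E(g, z) = 4*3 + 3 = 12 + 3 = 15)
M = 6 (M = 6 + 0 = 6)
n(L, w) = 15 + 6*L (n(L, w) = 6*L + 15 = 15 + 6*L)
Y(T) = -15 (Y(T) = -(15 + 6*0) = -(15 + 0) = -1*15 = -15)
-4129*Y(-2) = -4129*(-15) = 61935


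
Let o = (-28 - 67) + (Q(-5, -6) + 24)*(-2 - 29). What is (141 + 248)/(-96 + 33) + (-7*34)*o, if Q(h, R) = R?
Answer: 9790693/63 ≈ 1.5541e+5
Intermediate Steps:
o = -653 (o = (-28 - 67) + (-6 + 24)*(-2 - 29) = -95 + 18*(-31) = -95 - 558 = -653)
(141 + 248)/(-96 + 33) + (-7*34)*o = (141 + 248)/(-96 + 33) - 7*34*(-653) = 389/(-63) - 238*(-653) = 389*(-1/63) + 155414 = -389/63 + 155414 = 9790693/63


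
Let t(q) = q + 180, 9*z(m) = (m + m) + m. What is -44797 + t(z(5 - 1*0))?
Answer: -133846/3 ≈ -44615.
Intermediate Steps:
z(m) = m/3 (z(m) = ((m + m) + m)/9 = (2*m + m)/9 = (3*m)/9 = m/3)
t(q) = 180 + q
-44797 + t(z(5 - 1*0)) = -44797 + (180 + (5 - 1*0)/3) = -44797 + (180 + (5 + 0)/3) = -44797 + (180 + (⅓)*5) = -44797 + (180 + 5/3) = -44797 + 545/3 = -133846/3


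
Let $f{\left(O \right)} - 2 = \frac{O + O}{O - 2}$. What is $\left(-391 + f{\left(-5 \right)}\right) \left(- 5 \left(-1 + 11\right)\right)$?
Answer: $\frac{135650}{7} \approx 19379.0$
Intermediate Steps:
$f{\left(O \right)} = 2 + \frac{2 O}{-2 + O}$ ($f{\left(O \right)} = 2 + \frac{O + O}{O - 2} = 2 + \frac{2 O}{-2 + O}$)
$\left(-391 + f{\left(-5 \right)}\right) \left(- 5 \left(-1 + 11\right)\right) = \left(-391 + \frac{4 \left(-1 - 5\right)}{-2 - 5}\right) \left(- 5 \left(-1 + 11\right)\right) = \left(-391 + 4 \frac{1}{-7} \left(-6\right)\right) \left(\left(-5\right) 10\right) = \left(-391 + 4 \left(- \frac{1}{7}\right) \left(-6\right)\right) \left(-50\right) = \left(-391 + \frac{24}{7}\right) \left(-50\right) = \left(- \frac{2713}{7}\right) \left(-50\right) = \frac{135650}{7}$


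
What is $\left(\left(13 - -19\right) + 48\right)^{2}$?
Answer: $6400$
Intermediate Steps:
$\left(\left(13 - -19\right) + 48\right)^{2} = \left(\left(13 + 19\right) + 48\right)^{2} = \left(32 + 48\right)^{2} = 80^{2} = 6400$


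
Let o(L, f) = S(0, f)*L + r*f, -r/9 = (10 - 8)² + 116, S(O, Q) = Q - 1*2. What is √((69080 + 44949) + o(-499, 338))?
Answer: 5*I*√16747 ≈ 647.05*I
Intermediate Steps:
S(O, Q) = -2 + Q (S(O, Q) = Q - 2 = -2 + Q)
r = -1080 (r = -9*((10 - 8)² + 116) = -9*(2² + 116) = -9*(4 + 116) = -9*120 = -1080)
o(L, f) = -1080*f + L*(-2 + f) (o(L, f) = (-2 + f)*L - 1080*f = L*(-2 + f) - 1080*f = -1080*f + L*(-2 + f))
√((69080 + 44949) + o(-499, 338)) = √((69080 + 44949) + (-1080*338 - 499*(-2 + 338))) = √(114029 + (-365040 - 499*336)) = √(114029 + (-365040 - 167664)) = √(114029 - 532704) = √(-418675) = 5*I*√16747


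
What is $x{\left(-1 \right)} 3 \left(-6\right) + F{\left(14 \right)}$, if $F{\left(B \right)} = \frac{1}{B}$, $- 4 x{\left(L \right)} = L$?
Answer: $- \frac{31}{7} \approx -4.4286$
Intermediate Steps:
$x{\left(L \right)} = - \frac{L}{4}$
$x{\left(-1 \right)} 3 \left(-6\right) + F{\left(14 \right)} = \left(- \frac{1}{4}\right) \left(-1\right) 3 \left(-6\right) + \frac{1}{14} = \frac{1}{4} \cdot 3 \left(-6\right) + \frac{1}{14} = \frac{3}{4} \left(-6\right) + \frac{1}{14} = - \frac{9}{2} + \frac{1}{14} = - \frac{31}{7}$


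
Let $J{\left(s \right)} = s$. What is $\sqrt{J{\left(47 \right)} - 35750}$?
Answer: $3 i \sqrt{3967} \approx 188.95 i$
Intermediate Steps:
$\sqrt{J{\left(47 \right)} - 35750} = \sqrt{47 - 35750} = \sqrt{-35703} = 3 i \sqrt{3967}$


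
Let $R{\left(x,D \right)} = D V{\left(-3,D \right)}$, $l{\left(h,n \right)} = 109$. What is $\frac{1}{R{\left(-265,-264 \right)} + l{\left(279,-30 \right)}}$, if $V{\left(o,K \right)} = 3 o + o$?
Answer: $\frac{1}{3277} \approx 0.00030516$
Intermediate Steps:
$V{\left(o,K \right)} = 4 o$
$R{\left(x,D \right)} = - 12 D$ ($R{\left(x,D \right)} = D 4 \left(-3\right) = D \left(-12\right) = - 12 D$)
$\frac{1}{R{\left(-265,-264 \right)} + l{\left(279,-30 \right)}} = \frac{1}{\left(-12\right) \left(-264\right) + 109} = \frac{1}{3168 + 109} = \frac{1}{3277}$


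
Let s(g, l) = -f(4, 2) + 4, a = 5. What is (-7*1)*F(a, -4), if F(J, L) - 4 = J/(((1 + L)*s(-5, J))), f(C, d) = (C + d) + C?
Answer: -539/18 ≈ -29.944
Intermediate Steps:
f(C, d) = d + 2*C
s(g, l) = -6 (s(g, l) = -(2 + 2*4) + 4 = -(2 + 8) + 4 = -1*10 + 4 = -10 + 4 = -6)
F(J, L) = 4 + J/(-6 - 6*L) (F(J, L) = 4 + J/(((1 + L)*(-6))) = 4 + J/(-6 - 6*L))
(-7*1)*F(a, -4) = (-7*1)*((24 - 1*5 + 24*(-4))/(6*(1 - 4))) = -7*(24 - 5 - 96)/(6*(-3)) = -7*(-1)*(-77)/(6*3) = -7*77/18 = -539/18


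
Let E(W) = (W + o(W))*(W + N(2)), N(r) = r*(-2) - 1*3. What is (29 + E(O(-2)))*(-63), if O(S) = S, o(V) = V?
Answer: -4095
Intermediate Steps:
N(r) = -3 - 2*r (N(r) = -2*r - 3 = -3 - 2*r)
E(W) = 2*W*(-7 + W) (E(W) = (W + W)*(W + (-3 - 2*2)) = (2*W)*(W + (-3 - 4)) = (2*W)*(W - 7) = (2*W)*(-7 + W) = 2*W*(-7 + W))
(29 + E(O(-2)))*(-63) = (29 + 2*(-2)*(-7 - 2))*(-63) = (29 + 2*(-2)*(-9))*(-63) = (29 + 36)*(-63) = 65*(-63) = -4095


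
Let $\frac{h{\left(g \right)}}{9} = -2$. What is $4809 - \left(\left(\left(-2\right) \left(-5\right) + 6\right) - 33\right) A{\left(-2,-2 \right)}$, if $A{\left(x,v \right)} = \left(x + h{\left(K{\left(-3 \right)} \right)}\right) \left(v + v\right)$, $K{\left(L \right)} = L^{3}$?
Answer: $6169$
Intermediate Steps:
$h{\left(g \right)} = -18$ ($h{\left(g \right)} = 9 \left(-2\right) = -18$)
$A{\left(x,v \right)} = 2 v \left(-18 + x\right)$ ($A{\left(x,v \right)} = \left(x - 18\right) \left(v + v\right) = \left(-18 + x\right) 2 v = 2 v \left(-18 + x\right)$)
$4809 - \left(\left(\left(-2\right) \left(-5\right) + 6\right) - 33\right) A{\left(-2,-2 \right)} = 4809 - \left(\left(\left(-2\right) \left(-5\right) + 6\right) - 33\right) 2 \left(-2\right) \left(-18 - 2\right) = 4809 - \left(\left(10 + 6\right) - 33\right) 2 \left(-2\right) \left(-20\right) = 4809 - \left(16 - 33\right) 80 = 4809 - \left(-17\right) 80 = 4809 - -1360 = 4809 + 1360 = 6169$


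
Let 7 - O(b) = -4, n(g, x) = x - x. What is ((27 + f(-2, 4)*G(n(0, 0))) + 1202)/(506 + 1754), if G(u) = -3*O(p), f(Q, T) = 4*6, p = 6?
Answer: 437/2260 ≈ 0.19336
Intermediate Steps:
n(g, x) = 0
O(b) = 11 (O(b) = 7 - 1*(-4) = 7 + 4 = 11)
f(Q, T) = 24
G(u) = -33 (G(u) = -3*11 = -33)
((27 + f(-2, 4)*G(n(0, 0))) + 1202)/(506 + 1754) = ((27 + 24*(-33)) + 1202)/(506 + 1754) = ((27 - 792) + 1202)/2260 = (-765 + 1202)*(1/2260) = 437*(1/2260) = 437/2260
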